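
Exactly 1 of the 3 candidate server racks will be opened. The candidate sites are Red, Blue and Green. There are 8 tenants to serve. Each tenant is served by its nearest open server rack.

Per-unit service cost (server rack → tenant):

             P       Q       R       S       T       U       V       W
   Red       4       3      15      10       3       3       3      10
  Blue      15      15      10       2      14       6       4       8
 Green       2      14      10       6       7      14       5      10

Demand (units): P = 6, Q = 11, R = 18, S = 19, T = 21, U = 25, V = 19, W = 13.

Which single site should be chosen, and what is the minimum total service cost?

With exactly 1 open, each tenant uses its cheapest among the chosen.
{Red}: P→Red 4·6=24, Q→Red 3·11=33, R→Red 15·18=270, S→Red 10·19=190, T→Red 3·21=63, U→Red 3·25=75, V→Red 3·19=57, W→Red 10·13=130. Service cost 842.
{Blue}: service cost 1097
{Green}: service cost 1182
Among all 3 size-1 choices, {Red} is lowest.

Choose Red only; total service cost 842.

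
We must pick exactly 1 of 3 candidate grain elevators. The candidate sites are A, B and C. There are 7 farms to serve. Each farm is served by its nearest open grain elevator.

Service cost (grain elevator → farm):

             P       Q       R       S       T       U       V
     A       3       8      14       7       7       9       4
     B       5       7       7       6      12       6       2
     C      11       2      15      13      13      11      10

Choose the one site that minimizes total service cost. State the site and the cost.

Choose B only; total service cost 45.

With exactly 1 open, each farm uses its cheapest among the chosen.
{B}: P→B 5, Q→B 7, R→B 7, S→B 6, T→B 12, U→B 6, V→B 2. Service cost 45.
{A}: service cost 52
{C}: service cost 75
Among all 3 size-1 choices, {B} is lowest.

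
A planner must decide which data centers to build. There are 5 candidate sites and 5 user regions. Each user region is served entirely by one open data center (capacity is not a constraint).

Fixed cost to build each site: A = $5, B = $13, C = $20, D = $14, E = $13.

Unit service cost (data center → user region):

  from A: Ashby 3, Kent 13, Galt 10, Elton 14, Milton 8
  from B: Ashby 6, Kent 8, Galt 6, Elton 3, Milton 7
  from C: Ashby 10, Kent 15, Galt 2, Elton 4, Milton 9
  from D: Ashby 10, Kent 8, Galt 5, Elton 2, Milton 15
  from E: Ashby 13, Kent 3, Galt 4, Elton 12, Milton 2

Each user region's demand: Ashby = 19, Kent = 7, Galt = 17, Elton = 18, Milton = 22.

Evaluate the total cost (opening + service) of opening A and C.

Total cost: 455

Each user region is assigned to its cheapest site among the open ones.
{A, C}: Ashby→A 3·19=57, Kent→A 13·7=91, Galt→C 2·17=34, Elton→C 4·18=72, Milton→A 8·22=176. Service 430; fixed 25; total 455.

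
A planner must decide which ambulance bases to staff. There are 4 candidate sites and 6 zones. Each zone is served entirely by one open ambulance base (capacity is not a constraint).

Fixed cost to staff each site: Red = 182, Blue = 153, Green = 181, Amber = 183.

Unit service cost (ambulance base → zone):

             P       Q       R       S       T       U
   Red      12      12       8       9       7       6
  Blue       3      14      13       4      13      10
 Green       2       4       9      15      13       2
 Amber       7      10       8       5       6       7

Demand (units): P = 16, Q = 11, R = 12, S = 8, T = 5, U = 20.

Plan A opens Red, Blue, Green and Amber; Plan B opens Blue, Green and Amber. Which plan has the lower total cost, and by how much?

Plan B is cheaper by 182.

Plan A: {Red, Blue, Green, Amber}: P→Green 2·16=32, Q→Green 4·11=44, R→Red 8·12=96, S→Blue 4·8=32, T→Amber 6·5=30, U→Green 2·20=40. Service 274; fixed 699; total 973.
Plan B: {Blue, Green, Amber}: P→Green 2·16=32, Q→Green 4·11=44, R→Amber 8·12=96, S→Blue 4·8=32, T→Amber 6·5=30, U→Green 2·20=40. Service 274; fixed 517; total 791.
Difference: |973 − 791| = 182.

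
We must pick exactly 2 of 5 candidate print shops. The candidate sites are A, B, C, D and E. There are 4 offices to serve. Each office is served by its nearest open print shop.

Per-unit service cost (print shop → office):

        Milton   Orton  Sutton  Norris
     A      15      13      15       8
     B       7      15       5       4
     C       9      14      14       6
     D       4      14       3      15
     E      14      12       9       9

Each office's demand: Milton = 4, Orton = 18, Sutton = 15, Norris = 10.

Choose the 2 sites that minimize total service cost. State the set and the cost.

With exactly 2 open, each office uses its cheapest among the chosen.
{B, D}: Milton→D 4·4=16, Orton→D 14·18=252, Sutton→D 3·15=45, Norris→B 4·10=40. Service cost 353.
{B, E}: service cost 359
{D, E}: service cost 367
Among all 10 size-2 choices, {B, D} is lowest.

Choose B and D; total service cost 353.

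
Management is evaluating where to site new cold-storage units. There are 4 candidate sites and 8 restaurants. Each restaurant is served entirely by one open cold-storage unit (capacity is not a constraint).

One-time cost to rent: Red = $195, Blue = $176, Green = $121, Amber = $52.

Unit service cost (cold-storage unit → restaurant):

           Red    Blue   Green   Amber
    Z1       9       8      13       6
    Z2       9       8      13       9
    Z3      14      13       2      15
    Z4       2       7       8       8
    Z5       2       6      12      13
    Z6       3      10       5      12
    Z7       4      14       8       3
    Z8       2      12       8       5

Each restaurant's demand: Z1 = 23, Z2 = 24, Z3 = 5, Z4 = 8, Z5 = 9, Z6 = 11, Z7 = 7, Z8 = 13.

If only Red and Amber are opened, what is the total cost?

Each restaurant is assigned to its cheapest site among the open ones.
{Red, Amber}: Z1→Amber 6·23=138, Z2→Red 9·24=216, Z3→Red 14·5=70, Z4→Red 2·8=16, Z5→Red 2·9=18, Z6→Red 3·11=33, Z7→Amber 3·7=21, Z8→Red 2·13=26. Service 538; fixed 247; total 785.

Total cost: 785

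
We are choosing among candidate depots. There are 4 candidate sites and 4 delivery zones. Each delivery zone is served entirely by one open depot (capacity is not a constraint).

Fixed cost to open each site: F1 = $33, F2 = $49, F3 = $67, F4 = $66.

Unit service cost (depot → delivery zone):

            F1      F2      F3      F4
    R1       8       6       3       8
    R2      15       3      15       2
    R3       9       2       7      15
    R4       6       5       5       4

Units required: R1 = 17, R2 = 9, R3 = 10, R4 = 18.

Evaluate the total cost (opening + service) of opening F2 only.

Each delivery zone is assigned to its cheapest site among the open ones.
{F2}: R1→F2 6·17=102, R2→F2 3·9=27, R3→F2 2·10=20, R4→F2 5·18=90. Service 239; fixed 49; total 288.

Total cost: 288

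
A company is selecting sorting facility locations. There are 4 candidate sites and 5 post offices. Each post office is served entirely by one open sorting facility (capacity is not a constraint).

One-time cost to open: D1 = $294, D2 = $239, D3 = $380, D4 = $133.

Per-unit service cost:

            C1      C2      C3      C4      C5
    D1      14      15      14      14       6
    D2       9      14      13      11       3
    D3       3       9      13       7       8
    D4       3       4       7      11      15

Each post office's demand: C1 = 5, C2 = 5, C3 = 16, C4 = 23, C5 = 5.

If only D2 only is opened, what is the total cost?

Each post office is assigned to its cheapest site among the open ones.
{D2}: C1→D2 9·5=45, C2→D2 14·5=70, C3→D2 13·16=208, C4→D2 11·23=253, C5→D2 3·5=15. Service 591; fixed 239; total 830.

Total cost: 830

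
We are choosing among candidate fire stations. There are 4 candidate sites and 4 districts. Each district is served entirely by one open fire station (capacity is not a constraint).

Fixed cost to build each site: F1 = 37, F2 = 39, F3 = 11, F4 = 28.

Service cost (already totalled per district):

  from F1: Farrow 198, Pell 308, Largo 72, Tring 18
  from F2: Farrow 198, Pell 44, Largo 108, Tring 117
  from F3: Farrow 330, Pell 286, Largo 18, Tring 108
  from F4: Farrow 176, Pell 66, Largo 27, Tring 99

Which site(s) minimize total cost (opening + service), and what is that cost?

Open F1 and F4; minimum total cost 352.

For any fixed open set, each district goes to its cheapest open site; total = fixed + service.
{F1, F4}: Farrow→F4 176, Pell→F4 66, Largo→F4 27, Tring→F1 18. Service 287; fixed 65; total 352.
{F1, F3, F4}: service 278 + fixed 76 = 354
{F1, F2, F3}: Farrow→F1 198, Pell→F2 44, Largo→F3 18, Tring→F1 18. Service 278; fixed 87; total 365.
{F1, F2, F3, F4}: service 256 + fixed 115 = 371
(All 15 nonempty subsets were checked; F1 and F4 is lowest.)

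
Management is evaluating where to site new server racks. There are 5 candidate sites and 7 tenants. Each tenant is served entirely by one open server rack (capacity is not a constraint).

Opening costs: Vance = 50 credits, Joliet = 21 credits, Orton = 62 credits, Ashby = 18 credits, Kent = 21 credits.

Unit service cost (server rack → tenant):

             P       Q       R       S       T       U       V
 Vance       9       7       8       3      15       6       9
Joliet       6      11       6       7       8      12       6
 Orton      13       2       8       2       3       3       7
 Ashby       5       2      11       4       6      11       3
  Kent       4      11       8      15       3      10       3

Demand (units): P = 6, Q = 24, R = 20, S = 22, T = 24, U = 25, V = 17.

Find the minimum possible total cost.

For any fixed open set, each tenant goes to its cheapest open site; total = fixed + service.
{Joliet, Orton, Kent}: P→Kent 4·6=24, Q→Orton 2·24=48, R→Joliet 6·20=120, S→Orton 2·22=44, T→Orton 3·24=72, U→Orton 3·25=75, V→Kent 3·17=51. Service 434; fixed 104; total 538.
{Joliet, Orton, Ashby}: service 440 + fixed 101 = 541
{Joliet, Orton, Ashby, Kent}: service 434 + fixed 122 = 556
{Vance, Joliet, Orton, Ashby, Kent}: P→Kent 4·6=24, Q→Orton 2·24=48, R→Joliet 6·20=120, S→Orton 2·22=44, T→Orton 3·24=72, U→Orton 3·25=75, V→Ashby 3·17=51. Service 434; fixed 172; total 606.
No other subset beats 538.

Minimum total cost: 538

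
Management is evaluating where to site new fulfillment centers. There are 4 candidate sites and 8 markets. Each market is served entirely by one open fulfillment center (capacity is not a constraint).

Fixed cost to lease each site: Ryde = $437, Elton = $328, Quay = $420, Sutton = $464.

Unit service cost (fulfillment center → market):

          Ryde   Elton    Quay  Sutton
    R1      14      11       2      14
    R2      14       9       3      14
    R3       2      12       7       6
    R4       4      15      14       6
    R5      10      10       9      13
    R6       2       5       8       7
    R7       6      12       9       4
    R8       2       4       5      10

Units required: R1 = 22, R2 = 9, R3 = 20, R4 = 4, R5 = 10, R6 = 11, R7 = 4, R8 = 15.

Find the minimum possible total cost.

For any fixed open set, each market goes to its cheapest open site; total = fixed + service.
{Quay}: R1→Quay 2·22=44, R2→Quay 3·9=27, R3→Quay 7·20=140, R4→Quay 14·4=56, R5→Quay 9·10=90, R6→Quay 8·11=88, R7→Quay 9·4=36, R8→Quay 5·15=75. Service 556; fixed 420; total 976.
{Ryde}: service 666 + fixed 437 = 1103
{Ryde, Quay}: service 293 + fixed 857 = 1150
{Ryde, Elton, Quay, Sutton}: service 285 + fixed 1649 = 1934
No other subset beats 976.

Minimum total cost: 976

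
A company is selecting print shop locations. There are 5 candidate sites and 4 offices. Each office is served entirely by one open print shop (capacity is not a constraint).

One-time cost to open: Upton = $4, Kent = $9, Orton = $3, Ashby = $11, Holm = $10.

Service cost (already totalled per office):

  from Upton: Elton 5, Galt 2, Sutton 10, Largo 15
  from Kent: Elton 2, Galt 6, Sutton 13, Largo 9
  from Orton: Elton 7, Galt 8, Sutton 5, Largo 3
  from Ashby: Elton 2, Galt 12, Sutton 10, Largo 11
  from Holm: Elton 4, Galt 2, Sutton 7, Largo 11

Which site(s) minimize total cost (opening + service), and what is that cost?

Open Upton and Orton; minimum total cost 22.

For any fixed open set, each office goes to its cheapest open site; total = fixed + service.
{Upton, Orton}: Elton→Upton 5, Galt→Upton 2, Sutton→Orton 5, Largo→Orton 3. Service 15; fixed 7; total 22.
{Orton}: Elton→Orton 7, Galt→Orton 8, Sutton→Orton 5, Largo→Orton 3. Service 23; fixed 3; total 26.
{Orton, Holm}: Elton→Holm 4, Galt→Holm 2, Sutton→Orton 5, Largo→Orton 3. Service 14; fixed 13; total 27.
{Upton, Kent, Orton, Ashby, Holm}: service 12 + fixed 37 = 49
No other subset beats 22.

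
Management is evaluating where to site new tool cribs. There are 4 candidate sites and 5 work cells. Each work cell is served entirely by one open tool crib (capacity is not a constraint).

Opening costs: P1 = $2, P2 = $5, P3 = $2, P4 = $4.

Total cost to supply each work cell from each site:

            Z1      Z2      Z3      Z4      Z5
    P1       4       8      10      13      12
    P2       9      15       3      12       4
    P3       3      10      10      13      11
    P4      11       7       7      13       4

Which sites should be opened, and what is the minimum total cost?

Open P1 and P2; minimum total cost 38.

For any fixed open set, each work cell goes to its cheapest open site; total = fixed + service.
{P1, P2}: Z1→P1 4, Z2→P1 8, Z3→P2 3, Z4→P2 12, Z5→P2 4. Service 31; fixed 7; total 38.
{P1, P2, P3}: Z1→P3 3, Z2→P1 8, Z3→P2 3, Z4→P2 12, Z5→P2 4. Service 30; fixed 9; total 39.
{P2, P3}: service 32 + fixed 7 = 39
{P1, P2, P3, P4}: service 29 + fixed 13 = 42
No other subset beats 38.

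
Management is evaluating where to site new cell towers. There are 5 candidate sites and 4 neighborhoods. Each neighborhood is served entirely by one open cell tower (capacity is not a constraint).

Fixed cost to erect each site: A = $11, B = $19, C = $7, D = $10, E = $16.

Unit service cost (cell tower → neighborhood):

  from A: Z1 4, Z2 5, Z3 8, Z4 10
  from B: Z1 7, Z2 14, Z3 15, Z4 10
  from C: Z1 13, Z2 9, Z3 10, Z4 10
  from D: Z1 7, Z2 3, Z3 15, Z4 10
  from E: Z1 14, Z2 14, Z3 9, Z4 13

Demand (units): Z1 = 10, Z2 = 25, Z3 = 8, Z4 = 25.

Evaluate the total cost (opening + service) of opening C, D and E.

Total cost: 500

Each neighborhood is assigned to its cheapest site among the open ones.
{C, D, E}: Z1→D 7·10=70, Z2→D 3·25=75, Z3→E 9·8=72, Z4→C 10·25=250. Service 467; fixed 33; total 500.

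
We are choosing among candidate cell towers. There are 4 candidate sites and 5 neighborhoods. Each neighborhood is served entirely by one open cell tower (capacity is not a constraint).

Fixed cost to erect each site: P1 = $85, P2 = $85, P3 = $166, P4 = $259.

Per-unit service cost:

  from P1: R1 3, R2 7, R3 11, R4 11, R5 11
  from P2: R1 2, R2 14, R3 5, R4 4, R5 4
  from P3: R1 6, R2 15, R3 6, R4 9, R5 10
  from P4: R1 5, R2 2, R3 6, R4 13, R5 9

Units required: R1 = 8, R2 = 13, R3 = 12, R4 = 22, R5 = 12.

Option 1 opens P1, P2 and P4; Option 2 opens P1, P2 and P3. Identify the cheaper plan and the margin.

Option 1: {P1, P2, P4}: R1→P2 2·8=16, R2→P4 2·13=26, R3→P2 5·12=60, R4→P2 4·22=88, R5→P2 4·12=48. Service 238; fixed 429; total 667.
Option 2: {P1, P2, P3}: R1→P2 2·8=16, R2→P1 7·13=91, R3→P2 5·12=60, R4→P2 4·22=88, R5→P2 4·12=48. Service 303; fixed 336; total 639.
Difference: |667 − 639| = 28.

Option 2 is cheaper by 28.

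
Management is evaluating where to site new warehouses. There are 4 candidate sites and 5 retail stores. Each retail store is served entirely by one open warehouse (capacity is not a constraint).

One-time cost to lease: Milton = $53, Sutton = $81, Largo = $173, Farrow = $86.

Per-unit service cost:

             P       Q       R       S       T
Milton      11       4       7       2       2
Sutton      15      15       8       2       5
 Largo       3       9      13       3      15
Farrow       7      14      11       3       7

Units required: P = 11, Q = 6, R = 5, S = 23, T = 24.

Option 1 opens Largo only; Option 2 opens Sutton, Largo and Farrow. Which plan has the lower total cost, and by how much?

Option 2 is cheaper by 121.

Option 1: {Largo}: P→Largo 3·11=33, Q→Largo 9·6=54, R→Largo 13·5=65, S→Largo 3·23=69, T→Largo 15·24=360. Service 581; fixed 173; total 754.
Option 2: {Sutton, Largo, Farrow}: P→Largo 3·11=33, Q→Largo 9·6=54, R→Sutton 8·5=40, S→Sutton 2·23=46, T→Sutton 5·24=120. Service 293; fixed 340; total 633.
Difference: |754 − 633| = 121.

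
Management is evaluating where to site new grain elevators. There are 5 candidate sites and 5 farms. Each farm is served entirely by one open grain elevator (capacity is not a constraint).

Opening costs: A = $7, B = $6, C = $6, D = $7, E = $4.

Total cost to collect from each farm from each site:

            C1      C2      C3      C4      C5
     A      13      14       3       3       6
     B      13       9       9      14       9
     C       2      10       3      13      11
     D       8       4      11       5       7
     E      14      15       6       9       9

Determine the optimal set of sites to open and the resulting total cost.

Open C and D; minimum total cost 34.

For any fixed open set, each farm goes to its cheapest open site; total = fixed + service.
{C, D}: C1→C 2, C2→D 4, C3→C 3, C4→D 5, C5→D 7. Service 21; fixed 13; total 34.
{A, C}: service 24 + fixed 13 = 37
{A, C, D}: service 18 + fixed 20 = 38
{A, B, C, D, E}: service 18 + fixed 30 = 48
No other subset beats 34.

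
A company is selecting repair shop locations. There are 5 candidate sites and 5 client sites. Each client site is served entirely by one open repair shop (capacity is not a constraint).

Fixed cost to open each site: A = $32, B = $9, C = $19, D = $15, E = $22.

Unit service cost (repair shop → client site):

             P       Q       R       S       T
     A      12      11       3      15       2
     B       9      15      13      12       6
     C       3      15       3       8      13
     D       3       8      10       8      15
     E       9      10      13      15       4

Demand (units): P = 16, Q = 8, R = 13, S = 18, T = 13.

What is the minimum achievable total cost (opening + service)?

For any fixed open set, each client site goes to its cheapest open site; total = fixed + service.
{A, D}: P→D 3·16=48, Q→D 8·8=64, R→A 3·13=39, S→D 8·18=144, T→A 2·13=26. Service 321; fixed 47; total 368.
{A, B, D}: service 321 + fixed 56 = 377
{A, C, D}: service 321 + fixed 66 = 387
{A, B, C, D, E}: P→C 3·16=48, Q→D 8·8=64, R→A 3·13=39, S→C 8·18=144, T→A 2·13=26. Service 321; fixed 97; total 418.
No other subset beats 368.

Minimum total cost: 368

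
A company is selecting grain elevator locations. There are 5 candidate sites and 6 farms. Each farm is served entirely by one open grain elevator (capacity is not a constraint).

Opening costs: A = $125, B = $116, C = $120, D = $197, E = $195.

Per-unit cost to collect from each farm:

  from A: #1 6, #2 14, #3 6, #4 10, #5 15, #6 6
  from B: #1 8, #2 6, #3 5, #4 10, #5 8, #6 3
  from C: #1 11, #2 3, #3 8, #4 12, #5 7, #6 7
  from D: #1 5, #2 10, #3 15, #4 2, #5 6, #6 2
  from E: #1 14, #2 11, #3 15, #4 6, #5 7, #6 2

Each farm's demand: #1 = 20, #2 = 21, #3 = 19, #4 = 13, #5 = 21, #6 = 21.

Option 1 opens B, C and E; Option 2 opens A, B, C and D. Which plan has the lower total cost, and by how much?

Option 1: {B, C, E}: #1→B 8·20=160, #2→C 3·21=63, #3→B 5·19=95, #4→E 6·13=78, #5→C 7·21=147, #6→E 2·21=42. Service 585; fixed 431; total 1016.
Option 2: {A, B, C, D}: #1→D 5·20=100, #2→C 3·21=63, #3→B 5·19=95, #4→D 2·13=26, #5→D 6·21=126, #6→D 2·21=42. Service 452; fixed 558; total 1010.
Difference: |1016 − 1010| = 6.

Option 2 is cheaper by 6.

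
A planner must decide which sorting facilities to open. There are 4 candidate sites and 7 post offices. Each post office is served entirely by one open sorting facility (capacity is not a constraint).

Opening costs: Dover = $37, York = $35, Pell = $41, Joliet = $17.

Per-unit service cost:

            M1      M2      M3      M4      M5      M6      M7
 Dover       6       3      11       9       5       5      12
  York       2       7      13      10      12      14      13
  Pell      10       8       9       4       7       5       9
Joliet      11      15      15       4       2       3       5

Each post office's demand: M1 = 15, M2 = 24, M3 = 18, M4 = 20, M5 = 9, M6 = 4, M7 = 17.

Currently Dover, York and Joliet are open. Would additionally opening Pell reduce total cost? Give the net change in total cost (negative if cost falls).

No — net change +5 (cost rises by 5).

Current service cost with {Dover, York, Joliet}: 495.
Adding Pell: each post office re-picks its cheapest; new service cost 459, saving 36.
Extra fixed cost: 41. Net change = 41 − 36 = 5.
(Totals: 584 → 589.)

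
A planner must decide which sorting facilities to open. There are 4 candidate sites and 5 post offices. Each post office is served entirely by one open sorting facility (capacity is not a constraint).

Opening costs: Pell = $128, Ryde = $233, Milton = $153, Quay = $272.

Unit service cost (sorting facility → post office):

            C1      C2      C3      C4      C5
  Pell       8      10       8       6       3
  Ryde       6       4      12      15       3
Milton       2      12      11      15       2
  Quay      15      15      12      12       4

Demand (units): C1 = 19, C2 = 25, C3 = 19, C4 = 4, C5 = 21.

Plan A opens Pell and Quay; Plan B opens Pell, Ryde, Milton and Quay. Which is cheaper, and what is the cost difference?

Plan A is cheaper by 101.

Plan A: {Pell, Quay}: C1→Pell 8·19=152, C2→Pell 10·25=250, C3→Pell 8·19=152, C4→Pell 6·4=24, C5→Pell 3·21=63. Service 641; fixed 400; total 1041.
Plan B: {Pell, Ryde, Milton, Quay}: C1→Milton 2·19=38, C2→Ryde 4·25=100, C3→Pell 8·19=152, C4→Pell 6·4=24, C5→Milton 2·21=42. Service 356; fixed 786; total 1142.
Difference: |1041 − 1142| = 101.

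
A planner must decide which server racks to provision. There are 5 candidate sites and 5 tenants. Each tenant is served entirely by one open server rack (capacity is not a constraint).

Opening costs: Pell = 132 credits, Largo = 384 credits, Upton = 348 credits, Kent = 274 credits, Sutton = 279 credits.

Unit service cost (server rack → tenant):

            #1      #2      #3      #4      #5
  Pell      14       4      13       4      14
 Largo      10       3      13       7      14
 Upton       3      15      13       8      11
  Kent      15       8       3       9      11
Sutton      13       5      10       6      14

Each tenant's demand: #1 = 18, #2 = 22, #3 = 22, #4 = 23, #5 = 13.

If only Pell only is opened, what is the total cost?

Each tenant is assigned to its cheapest site among the open ones.
{Pell}: #1→Pell 14·18=252, #2→Pell 4·22=88, #3→Pell 13·22=286, #4→Pell 4·23=92, #5→Pell 14·13=182. Service 900; fixed 132; total 1032.

Total cost: 1032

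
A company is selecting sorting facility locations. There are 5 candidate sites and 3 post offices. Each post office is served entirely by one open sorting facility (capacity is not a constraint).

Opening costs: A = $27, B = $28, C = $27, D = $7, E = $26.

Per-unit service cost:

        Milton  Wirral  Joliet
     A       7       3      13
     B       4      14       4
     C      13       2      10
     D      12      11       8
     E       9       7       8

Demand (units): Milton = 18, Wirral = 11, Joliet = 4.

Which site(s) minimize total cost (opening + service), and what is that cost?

For any fixed open set, each post office goes to its cheapest open site; total = fixed + service.
{B, C}: Milton→B 4·18=72, Wirral→C 2·11=22, Joliet→B 4·4=16. Service 110; fixed 55; total 165.
{B, C, D}: service 110 + fixed 62 = 172
{A, B}: service 121 + fixed 55 = 176
{A, B, C, D, E}: Milton→B 4·18=72, Wirral→C 2·11=22, Joliet→B 4·4=16. Service 110; fixed 115; total 225.
No other subset beats 165.

Open B and C; minimum total cost 165.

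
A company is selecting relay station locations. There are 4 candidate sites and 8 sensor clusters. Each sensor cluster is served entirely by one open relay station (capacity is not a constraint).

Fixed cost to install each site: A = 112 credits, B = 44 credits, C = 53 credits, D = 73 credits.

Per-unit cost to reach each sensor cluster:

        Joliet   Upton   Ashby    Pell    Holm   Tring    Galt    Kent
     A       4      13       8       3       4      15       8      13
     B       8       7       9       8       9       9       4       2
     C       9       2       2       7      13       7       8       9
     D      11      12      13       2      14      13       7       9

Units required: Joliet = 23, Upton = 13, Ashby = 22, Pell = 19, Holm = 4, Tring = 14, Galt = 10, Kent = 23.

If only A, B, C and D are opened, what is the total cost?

Total cost: 682

Each sensor cluster is assigned to its cheapest site among the open ones.
{A, B, C, D}: Joliet→A 4·23=92, Upton→C 2·13=26, Ashby→C 2·22=44, Pell→D 2·19=38, Holm→A 4·4=16, Tring→C 7·14=98, Galt→B 4·10=40, Kent→B 2·23=46. Service 400; fixed 282; total 682.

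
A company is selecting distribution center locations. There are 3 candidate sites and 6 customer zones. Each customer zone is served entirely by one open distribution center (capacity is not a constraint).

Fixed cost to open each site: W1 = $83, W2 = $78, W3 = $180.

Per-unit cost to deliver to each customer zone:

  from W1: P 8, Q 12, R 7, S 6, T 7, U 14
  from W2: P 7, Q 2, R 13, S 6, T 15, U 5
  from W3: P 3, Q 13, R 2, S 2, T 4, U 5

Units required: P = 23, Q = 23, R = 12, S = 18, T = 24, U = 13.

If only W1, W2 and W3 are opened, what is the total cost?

Each customer zone is assigned to its cheapest site among the open ones.
{W1, W2, W3}: P→W3 3·23=69, Q→W2 2·23=46, R→W3 2·12=24, S→W3 2·18=36, T→W3 4·24=96, U→W2 5·13=65. Service 336; fixed 341; total 677.

Total cost: 677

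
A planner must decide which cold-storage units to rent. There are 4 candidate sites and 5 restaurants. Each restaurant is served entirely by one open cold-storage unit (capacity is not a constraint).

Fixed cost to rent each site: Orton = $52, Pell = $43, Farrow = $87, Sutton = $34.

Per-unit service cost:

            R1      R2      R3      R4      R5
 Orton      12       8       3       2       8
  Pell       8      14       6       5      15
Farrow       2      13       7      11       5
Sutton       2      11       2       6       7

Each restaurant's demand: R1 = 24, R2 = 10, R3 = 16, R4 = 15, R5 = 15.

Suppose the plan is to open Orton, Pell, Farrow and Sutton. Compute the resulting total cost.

Each restaurant is assigned to its cheapest site among the open ones.
{Orton, Pell, Farrow, Sutton}: R1→Farrow 2·24=48, R2→Orton 8·10=80, R3→Sutton 2·16=32, R4→Orton 2·15=30, R5→Farrow 5·15=75. Service 265; fixed 216; total 481.

Total cost: 481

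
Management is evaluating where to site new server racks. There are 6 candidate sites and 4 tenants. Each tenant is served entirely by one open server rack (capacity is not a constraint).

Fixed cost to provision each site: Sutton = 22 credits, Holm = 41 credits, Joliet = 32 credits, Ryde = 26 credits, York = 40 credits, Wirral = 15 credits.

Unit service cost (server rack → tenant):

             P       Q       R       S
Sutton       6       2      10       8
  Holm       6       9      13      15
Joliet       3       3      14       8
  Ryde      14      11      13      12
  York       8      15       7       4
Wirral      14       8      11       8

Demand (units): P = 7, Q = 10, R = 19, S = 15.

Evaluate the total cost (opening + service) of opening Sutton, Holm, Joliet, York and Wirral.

Total cost: 384

Each tenant is assigned to its cheapest site among the open ones.
{Sutton, Holm, Joliet, York, Wirral}: P→Joliet 3·7=21, Q→Sutton 2·10=20, R→York 7·19=133, S→York 4·15=60. Service 234; fixed 150; total 384.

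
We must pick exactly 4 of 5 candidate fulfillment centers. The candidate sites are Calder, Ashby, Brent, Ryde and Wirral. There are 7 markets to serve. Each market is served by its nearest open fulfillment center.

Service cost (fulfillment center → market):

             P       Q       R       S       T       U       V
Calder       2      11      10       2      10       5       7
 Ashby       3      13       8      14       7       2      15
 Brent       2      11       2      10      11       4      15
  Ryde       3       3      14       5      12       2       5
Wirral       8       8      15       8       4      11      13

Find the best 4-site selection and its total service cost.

With exactly 4 open, each market uses its cheapest among the chosen.
{Calder, Brent, Ryde, Wirral}: P→Calder 2, Q→Ryde 3, R→Brent 2, S→Calder 2, T→Wirral 4, U→Ryde 2, V→Ryde 5. Service cost 20.
{Calder, Ashby, Brent, Ryde}: service cost 23
{Ashby, Brent, Ryde, Wirral}: service cost 23
Among all 5 size-4 choices, {Calder, Brent, Ryde, Wirral} is lowest.

Choose Calder, Brent, Ryde and Wirral; total service cost 20.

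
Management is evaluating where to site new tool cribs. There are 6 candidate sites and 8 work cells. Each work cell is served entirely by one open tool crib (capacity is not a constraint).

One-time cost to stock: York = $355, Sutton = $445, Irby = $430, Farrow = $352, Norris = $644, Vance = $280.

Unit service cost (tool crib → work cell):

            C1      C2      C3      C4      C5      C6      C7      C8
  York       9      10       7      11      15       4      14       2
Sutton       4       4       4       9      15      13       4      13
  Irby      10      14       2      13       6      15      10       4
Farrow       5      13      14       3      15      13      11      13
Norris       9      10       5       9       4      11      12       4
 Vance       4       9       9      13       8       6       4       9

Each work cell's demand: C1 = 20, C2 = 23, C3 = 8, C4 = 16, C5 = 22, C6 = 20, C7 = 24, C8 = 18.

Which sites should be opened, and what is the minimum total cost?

For any fixed open set, each work cell goes to its cheapest open site; total = fixed + service.
{Vance}: C1→Vance 4·20=80, C2→Vance 9·23=207, C3→Vance 9·8=72, C4→Vance 13·16=208, C5→Vance 8·22=176, C6→Vance 6·20=120, C7→Vance 4·24=96, C8→Vance 9·18=162. Service 1121; fixed 280; total 1401.
{York, Vance}: service 907 + fixed 635 = 1542
{Farrow, Vance}: service 961 + fixed 632 = 1593
{York, Sutton, Irby, Farrow, Norris, Vance}: service 536 + fixed 2506 = 3042
No other subset beats 1401.

Open Vance only; minimum total cost 1401.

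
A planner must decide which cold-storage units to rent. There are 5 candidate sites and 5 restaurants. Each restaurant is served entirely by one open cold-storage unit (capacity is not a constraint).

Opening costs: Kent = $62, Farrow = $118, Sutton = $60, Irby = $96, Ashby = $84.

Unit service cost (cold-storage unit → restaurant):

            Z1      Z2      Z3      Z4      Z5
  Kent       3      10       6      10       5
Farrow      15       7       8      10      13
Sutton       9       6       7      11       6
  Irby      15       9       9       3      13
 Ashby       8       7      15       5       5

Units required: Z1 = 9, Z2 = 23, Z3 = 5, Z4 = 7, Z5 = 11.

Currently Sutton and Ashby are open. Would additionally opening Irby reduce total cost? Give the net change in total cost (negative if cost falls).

Current service cost with {Sutton, Ashby}: 335.
Adding Irby: each restaurant re-picks its cheapest; new service cost 321, saving 14.
Extra fixed cost: 96. Net change = 96 − 14 = 82.
(Totals: 479 → 561.)

No — net change +82 (cost rises by 82).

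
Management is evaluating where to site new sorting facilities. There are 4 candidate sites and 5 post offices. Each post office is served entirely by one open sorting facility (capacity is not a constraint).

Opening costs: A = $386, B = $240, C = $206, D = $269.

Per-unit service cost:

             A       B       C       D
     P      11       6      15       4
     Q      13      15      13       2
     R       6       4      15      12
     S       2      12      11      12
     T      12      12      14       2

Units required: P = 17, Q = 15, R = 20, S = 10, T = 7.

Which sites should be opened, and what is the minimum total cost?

Open D only; minimum total cost 741.

For any fixed open set, each post office goes to its cheapest open site; total = fixed + service.
{D}: P→D 4·17=68, Q→D 2·15=30, R→D 12·20=240, S→D 12·10=120, T→D 2·7=14. Service 472; fixed 269; total 741.
{B, D}: service 312 + fixed 509 = 821
{B}: P→B 6·17=102, Q→B 15·15=225, R→B 4·20=80, S→B 12·10=120, T→B 12·7=84. Service 611; fixed 240; total 851.
{A, B, C, D}: service 212 + fixed 1101 = 1313
(All 15 nonempty subsets were checked; D only is lowest.)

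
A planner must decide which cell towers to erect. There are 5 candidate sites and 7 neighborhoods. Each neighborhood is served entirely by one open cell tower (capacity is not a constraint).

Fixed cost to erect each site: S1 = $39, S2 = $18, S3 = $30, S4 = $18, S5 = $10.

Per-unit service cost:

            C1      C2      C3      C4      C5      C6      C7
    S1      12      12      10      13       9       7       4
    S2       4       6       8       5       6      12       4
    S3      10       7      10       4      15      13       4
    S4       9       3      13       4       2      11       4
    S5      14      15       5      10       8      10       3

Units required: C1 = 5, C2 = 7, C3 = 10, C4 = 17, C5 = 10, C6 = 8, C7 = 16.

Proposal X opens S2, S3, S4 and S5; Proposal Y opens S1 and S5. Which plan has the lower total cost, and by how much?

Proposal X: {S2, S3, S4, S5}: C1→S2 4·5=20, C2→S4 3·7=21, C3→S5 5·10=50, C4→S3 4·17=68, C5→S4 2·10=20, C6→S5 10·8=80, C7→S5 3·16=48. Service 307; fixed 76; total 383.
Proposal Y: {S1, S5}: C1→S1 12·5=60, C2→S1 12·7=84, C3→S5 5·10=50, C4→S5 10·17=170, C5→S5 8·10=80, C6→S1 7·8=56, C7→S5 3·16=48. Service 548; fixed 49; total 597.
Difference: |383 − 597| = 214.

Proposal X is cheaper by 214.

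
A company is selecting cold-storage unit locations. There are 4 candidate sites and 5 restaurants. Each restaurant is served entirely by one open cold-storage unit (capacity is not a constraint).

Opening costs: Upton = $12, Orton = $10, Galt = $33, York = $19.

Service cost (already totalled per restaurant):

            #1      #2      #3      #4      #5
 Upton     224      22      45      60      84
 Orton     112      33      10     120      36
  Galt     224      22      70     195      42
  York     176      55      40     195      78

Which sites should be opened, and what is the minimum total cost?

For any fixed open set, each restaurant goes to its cheapest open site; total = fixed + service.
{Upton, Orton}: #1→Orton 112, #2→Upton 22, #3→Orton 10, #4→Upton 60, #5→Orton 36. Service 240; fixed 22; total 262.
{Upton, Orton, York}: service 240 + fixed 41 = 281
{Upton, Orton, Galt}: #1→Orton 112, #2→Upton 22, #3→Orton 10, #4→Upton 60, #5→Orton 36. Service 240; fixed 55; total 295.
{Upton, Orton, Galt, York}: service 240 + fixed 74 = 314
No other subset beats 262.

Open Upton and Orton; minimum total cost 262.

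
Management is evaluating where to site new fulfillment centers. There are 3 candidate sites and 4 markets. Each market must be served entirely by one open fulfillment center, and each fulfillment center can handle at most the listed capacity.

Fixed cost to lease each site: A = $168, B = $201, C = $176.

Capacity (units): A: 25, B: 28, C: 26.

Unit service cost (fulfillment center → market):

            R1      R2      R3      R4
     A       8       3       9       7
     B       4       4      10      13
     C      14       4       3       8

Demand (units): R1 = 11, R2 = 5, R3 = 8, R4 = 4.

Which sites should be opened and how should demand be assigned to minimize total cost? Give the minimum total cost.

Open {B}: R1→B 4·11=44, R2→B 4·5=20, R3→B 10·8=80, R4→B 13·4=52.
Loads: B carries 28/28. Service 196; fixed 201; total 397.
Next best feasible plan costs 497.

Minimum total cost: 397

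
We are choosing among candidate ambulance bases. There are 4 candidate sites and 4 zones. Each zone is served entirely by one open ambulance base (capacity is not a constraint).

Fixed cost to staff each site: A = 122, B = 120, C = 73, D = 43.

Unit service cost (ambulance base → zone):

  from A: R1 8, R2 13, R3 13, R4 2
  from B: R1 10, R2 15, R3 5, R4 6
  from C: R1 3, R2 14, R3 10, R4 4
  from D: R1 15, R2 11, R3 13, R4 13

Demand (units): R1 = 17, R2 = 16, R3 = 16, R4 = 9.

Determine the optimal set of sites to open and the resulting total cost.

Open C and D; minimum total cost 539.

For any fixed open set, each zone goes to its cheapest open site; total = fixed + service.
{C, D}: R1→C 3·17=51, R2→D 11·16=176, R3→C 10·16=160, R4→C 4·9=36. Service 423; fixed 116; total 539.
{C}: service 471 + fixed 73 = 544
{B, C, D}: R1→C 3·17=51, R2→D 11·16=176, R3→B 5·16=80, R4→C 4·9=36. Service 343; fixed 236; total 579.
{A, B, C, D}: R1→C 3·17=51, R2→D 11·16=176, R3→B 5·16=80, R4→A 2·9=18. Service 325; fixed 358; total 683.
No other subset beats 539.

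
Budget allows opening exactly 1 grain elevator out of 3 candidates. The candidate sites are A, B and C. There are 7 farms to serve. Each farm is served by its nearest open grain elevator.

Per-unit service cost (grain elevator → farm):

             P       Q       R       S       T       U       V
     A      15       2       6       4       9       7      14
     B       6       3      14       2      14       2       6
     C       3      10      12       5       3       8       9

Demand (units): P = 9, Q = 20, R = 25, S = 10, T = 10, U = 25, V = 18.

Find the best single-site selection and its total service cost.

Choose B only; total service cost 782.

With exactly 1 open, each farm uses its cheapest among the chosen.
{B}: P→B 6·9=54, Q→B 3·20=60, R→B 14·25=350, S→B 2·10=20, T→B 14·10=140, U→B 2·25=50, V→B 6·18=108. Service cost 782.
{A}: service cost 882
{C}: service cost 969
Among all 3 size-1 choices, {B} is lowest.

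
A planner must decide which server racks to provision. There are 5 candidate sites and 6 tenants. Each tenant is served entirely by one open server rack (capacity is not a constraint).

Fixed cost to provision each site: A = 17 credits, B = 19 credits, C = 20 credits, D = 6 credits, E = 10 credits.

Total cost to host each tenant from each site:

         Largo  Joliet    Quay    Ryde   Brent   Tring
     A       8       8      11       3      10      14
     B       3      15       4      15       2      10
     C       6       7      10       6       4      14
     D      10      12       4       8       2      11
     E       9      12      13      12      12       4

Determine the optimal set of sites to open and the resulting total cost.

Open D only; minimum total cost 53.

For any fixed open set, each tenant goes to its cheapest open site; total = fixed + service.
{D}: Largo→D 10, Joliet→D 12, Quay→D 4, Ryde→D 8, Brent→D 2, Tring→D 11. Service 47; fixed 6; total 53.
{D, E}: service 39 + fixed 16 = 55
{A, D}: Largo→A 8, Joliet→A 8, Quay→D 4, Ryde→A 3, Brent→D 2, Tring→D 11. Service 36; fixed 23; total 59.
{A, B, C, D, E}: Largo→B 3, Joliet→C 7, Quay→B 4, Ryde→A 3, Brent→B 2, Tring→E 4. Service 23; fixed 72; total 95.
No other subset beats 53.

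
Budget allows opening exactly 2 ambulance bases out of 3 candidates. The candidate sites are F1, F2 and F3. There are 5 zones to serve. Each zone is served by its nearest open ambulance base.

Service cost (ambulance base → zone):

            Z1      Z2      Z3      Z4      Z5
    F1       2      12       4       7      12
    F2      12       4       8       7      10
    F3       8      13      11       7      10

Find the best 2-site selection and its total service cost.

With exactly 2 open, each zone uses its cheapest among the chosen.
{F1, F2}: Z1→F1 2, Z2→F2 4, Z3→F1 4, Z4→F1 7, Z5→F2 10. Service cost 27.
{F1, F3}: service cost 35
{F2, F3}: service cost 37
Among all 3 size-2 choices, {F1, F2} is lowest.

Choose F1 and F2; total service cost 27.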